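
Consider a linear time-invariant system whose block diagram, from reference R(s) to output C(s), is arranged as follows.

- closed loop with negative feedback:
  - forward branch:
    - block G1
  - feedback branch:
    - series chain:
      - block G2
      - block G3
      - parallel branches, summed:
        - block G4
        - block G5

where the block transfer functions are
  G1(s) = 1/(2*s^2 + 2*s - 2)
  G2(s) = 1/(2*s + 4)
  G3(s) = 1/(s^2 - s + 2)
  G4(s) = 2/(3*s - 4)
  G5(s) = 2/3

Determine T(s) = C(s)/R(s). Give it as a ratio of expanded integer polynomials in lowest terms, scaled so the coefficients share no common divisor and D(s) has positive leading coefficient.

Step 1 - parallel reduction of G4, G5: (6*s - 2)/(9*s - 12)
Step 2 - series reduction of G2, G3, (G4+G5): (3*s - 1)/(9*s^4 - 3*s^3 - 12*s^2 + 36*s - 48)
Step 3 - close the feedback loop around G1, (G2*G3*(G4+G5)): this yields T(s), and no further normalization is needed

Hence the answer: (9*s^4 - 3*s^3 - 12*s^2 + 36*s - 48)/(18*s^6 + 12*s^5 - 48*s^4 + 54*s^3 - 165*s + 95)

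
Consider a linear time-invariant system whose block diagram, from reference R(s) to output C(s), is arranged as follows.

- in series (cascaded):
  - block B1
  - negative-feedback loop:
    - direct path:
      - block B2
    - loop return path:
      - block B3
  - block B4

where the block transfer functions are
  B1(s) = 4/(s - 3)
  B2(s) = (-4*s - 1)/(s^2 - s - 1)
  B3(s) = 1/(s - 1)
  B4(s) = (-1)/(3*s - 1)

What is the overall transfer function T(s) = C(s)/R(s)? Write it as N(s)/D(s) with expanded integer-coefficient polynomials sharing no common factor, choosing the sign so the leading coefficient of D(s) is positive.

[1] apply the feedback formula to B2, B3; result (-4*s^2 + 3*s + 1)/(s^3 - 2*s^2 - 4*s)
[2] multiply B1, [B2/(1+B2*B3)], B4 (series); the result is T(s) itself (integer coefficients, no common factor, positive leading denominator coefficient)

Therefore the answer is (16*s^2 - 12*s - 4)/(3*s^5 - 16*s^4 + 11*s^3 + 34*s^2 - 12*s).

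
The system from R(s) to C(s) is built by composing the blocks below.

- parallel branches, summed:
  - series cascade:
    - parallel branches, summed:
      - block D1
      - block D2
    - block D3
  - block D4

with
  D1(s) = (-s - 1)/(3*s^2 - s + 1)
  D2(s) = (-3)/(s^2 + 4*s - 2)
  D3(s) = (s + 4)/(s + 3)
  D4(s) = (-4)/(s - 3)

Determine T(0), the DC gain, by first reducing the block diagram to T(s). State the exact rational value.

Reducing step by step:

(1) reduce the parallel group D1, D2 = (-s^3 - 14*s^2 + s - 1)/(3*s^4 + 11*s^3 - 9*s^2 + 6*s - 2)
(2) cascade (D1+D2), D3 = (-s^4 - 18*s^3 - 55*s^2 + 3*s - 4)/(3*s^5 + 20*s^4 + 24*s^3 - 21*s^2 + 16*s - 6)
(3) reduce the parallel group ((D1+D2)*D3), D4 = (-13*s^5 - 95*s^4 - 97*s^3 + 252*s^2 - 77*s + 36)/(3*s^6 + 11*s^5 - 36*s^4 - 93*s^3 + 79*s^2 - 54*s + 18)
That last expression is T(s); at s = 0 only the constant terms survive, so T(0) = 36/18 = 2.

Answer: 2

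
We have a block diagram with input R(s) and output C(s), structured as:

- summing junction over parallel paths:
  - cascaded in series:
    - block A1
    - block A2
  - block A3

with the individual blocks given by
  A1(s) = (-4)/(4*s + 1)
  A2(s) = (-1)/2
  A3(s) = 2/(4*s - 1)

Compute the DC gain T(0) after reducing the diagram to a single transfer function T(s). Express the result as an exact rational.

Reducing step by step:

Step 1. cascade A1, A2 gives 2/(4*s + 1)
Step 2. sum the parallel branches (A1*A2), A3 gives (16*s)/(16*s^2 - 1)
That last expression is T(s); at s = 0 only the constant terms survive, so T(0) = 0/(-1) = 0.

Answer: 0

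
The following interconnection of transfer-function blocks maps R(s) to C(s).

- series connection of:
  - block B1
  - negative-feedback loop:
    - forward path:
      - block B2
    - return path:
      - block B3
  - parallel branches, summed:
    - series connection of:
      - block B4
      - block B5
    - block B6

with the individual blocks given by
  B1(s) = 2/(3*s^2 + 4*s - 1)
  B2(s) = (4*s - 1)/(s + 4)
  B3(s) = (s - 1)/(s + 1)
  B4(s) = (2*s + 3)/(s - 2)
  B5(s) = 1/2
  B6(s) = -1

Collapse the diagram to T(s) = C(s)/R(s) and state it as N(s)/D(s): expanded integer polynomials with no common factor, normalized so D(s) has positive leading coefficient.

1. feedback reduction of B2, B3 = (4*s^2 + 3*s - 1)/(5*s^2 + 5)
2. series reduction of B4, B5 = (2*s + 3)/(2*s - 4)
3. parallel reduction of (B4*B5), B6 = 7/(2*s - 4)
4. reduce the series chain B1, [B2/(1+B2*B3)], ((B4*B5)+B6) - this is the overall T(s), already in the required normalized form

Hence the answer: (28*s^2 + 21*s - 7)/(15*s^5 - 10*s^4 - 30*s^3 - 45*s + 10)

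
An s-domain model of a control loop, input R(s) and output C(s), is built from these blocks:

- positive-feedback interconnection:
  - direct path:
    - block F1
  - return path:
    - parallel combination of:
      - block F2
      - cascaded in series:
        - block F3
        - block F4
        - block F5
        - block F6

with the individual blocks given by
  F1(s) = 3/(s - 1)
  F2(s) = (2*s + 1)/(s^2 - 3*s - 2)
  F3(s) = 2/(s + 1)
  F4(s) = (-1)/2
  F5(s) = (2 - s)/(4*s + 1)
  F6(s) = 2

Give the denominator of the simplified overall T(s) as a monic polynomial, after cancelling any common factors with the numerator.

1. multiply F3, F4, F5, F6 (series) = (2*s - 4)/(4*s^2 + 5*s + 1)
2. reduce the parallel group F2, (F3*F4*F5*F6) = (10*s^3 + 4*s^2 + 15*s + 9)/(4*s^4 - 7*s^3 - 22*s^2 - 13*s - 2)
3. apply the feedback formula to F1, (F2+(F3*F4*F5*F6)) = (12*s^4 - 21*s^3 - 66*s^2 - 39*s - 6)/(4*s^5 - 11*s^4 - 45*s^3 - 3*s^2 - 34*s - 25)
That last expression is T(s), already simplified. Scaling its denominator by 1/4 (the reciprocal of the leading coefficient) yields the monic denominator.

Hence the answer: s^5 - 11*s^4/4 - 45*s^3/4 - 3*s^2/4 - 17*s/2 - 25/4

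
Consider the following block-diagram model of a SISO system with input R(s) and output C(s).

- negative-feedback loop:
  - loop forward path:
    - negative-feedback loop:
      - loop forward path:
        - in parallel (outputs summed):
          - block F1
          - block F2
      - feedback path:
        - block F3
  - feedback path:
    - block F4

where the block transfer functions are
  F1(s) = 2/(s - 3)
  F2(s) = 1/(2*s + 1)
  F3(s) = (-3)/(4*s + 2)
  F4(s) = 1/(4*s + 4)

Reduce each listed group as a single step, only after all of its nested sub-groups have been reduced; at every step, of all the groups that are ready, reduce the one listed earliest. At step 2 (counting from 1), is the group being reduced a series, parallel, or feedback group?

The answer is feedback.

Reasoning:
[1] add F1, F2 (parallel)
[2] close the feedback loop around (F1+F2), F3
[3] reduce the feedback loop with forward [(F1+F2)/(1+(F1+F2)*F3)] and return F4
At step 2 the group reduced is feedback.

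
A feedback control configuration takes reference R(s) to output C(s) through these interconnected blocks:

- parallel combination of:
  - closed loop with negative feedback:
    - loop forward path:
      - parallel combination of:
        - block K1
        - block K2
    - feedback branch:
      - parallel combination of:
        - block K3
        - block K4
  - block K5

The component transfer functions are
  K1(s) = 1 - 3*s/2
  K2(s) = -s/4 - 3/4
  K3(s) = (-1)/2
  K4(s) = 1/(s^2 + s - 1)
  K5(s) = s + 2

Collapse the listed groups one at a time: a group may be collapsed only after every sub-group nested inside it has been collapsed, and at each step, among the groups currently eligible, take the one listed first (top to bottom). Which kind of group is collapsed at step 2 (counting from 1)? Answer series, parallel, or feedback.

Answer: parallel

Working:
1. sum the parallel branches K1, K2
2. combine K3, K4 in parallel
3. reduce the feedback loop with forward (K1+K2) and return (K3+K4)
4. add [(K1+K2)/(1+(K1+K2)*(K3+K4))], K5 (parallel)
Step 2 collapses a parallel group.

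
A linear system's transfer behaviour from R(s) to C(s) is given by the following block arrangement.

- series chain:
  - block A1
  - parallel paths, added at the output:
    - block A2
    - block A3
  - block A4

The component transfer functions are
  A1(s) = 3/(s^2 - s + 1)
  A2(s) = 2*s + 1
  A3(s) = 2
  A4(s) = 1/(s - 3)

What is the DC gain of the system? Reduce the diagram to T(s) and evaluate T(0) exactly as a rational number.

Reducing step by step:

[1] sum the parallel branches A2, A3; result 2*s + 3
[2] reduce the series chain A1, (A2+A3), A4; result (6*s + 9)/(s^3 - 4*s^2 + 4*s - 3)
That last expression is T(s); at s = 0 only the constant terms survive, so T(0) = 9/(-3) = -3.

Answer: -3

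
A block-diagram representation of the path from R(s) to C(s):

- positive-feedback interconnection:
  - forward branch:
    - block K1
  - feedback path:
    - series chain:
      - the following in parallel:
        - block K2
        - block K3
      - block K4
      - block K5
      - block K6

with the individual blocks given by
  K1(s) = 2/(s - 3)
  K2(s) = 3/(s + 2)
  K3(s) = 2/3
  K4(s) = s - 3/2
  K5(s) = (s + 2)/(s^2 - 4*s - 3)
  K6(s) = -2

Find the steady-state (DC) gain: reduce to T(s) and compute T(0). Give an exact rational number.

First reduce the diagram to T(s).

Step 1. combine K2, K3 in parallel, giving (2*s + 13)/(3*s + 6)
Step 2. multiply (K2+K3), K4, K5, K6 (series), giving (-4*s^2 - 20*s + 39)/(3*s^2 - 12*s - 9)
Step 3. collapse the loop (K1 forward, ((K2+K3)*K4*K5*K6) return), giving (6*s^2 - 24*s - 18)/(3*s^3 - 13*s^2 + 67*s - 51)
Evaluating the step-3 result (the overall T(s)) at s = 0 gives T(0) = -18/(-51) = 6/17.

Answer: 6/17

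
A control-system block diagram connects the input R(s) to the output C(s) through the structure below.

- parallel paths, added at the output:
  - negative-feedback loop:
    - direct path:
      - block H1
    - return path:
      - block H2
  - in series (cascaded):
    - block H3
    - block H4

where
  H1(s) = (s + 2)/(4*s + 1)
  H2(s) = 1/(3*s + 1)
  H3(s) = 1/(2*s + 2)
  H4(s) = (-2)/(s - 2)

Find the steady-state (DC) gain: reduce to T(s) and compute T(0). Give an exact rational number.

First reduce the diagram to T(s).

(1) close the feedback loop around H1, H2 gives (3*s^2 + 7*s + 2)/(12*s^2 + 8*s + 3)
(2) multiply H3, H4 (series) gives (-1)/(s^2 - s - 2)
(3) reduce the parallel group [H1/(1+H1*H2)], (H3*H4) gives (3*s^4 + 4*s^3 - 23*s^2 - 24*s - 7)/(12*s^4 - 4*s^3 - 29*s^2 - 19*s - 6)
Evaluating the step-3 result (the overall T(s)) at s = 0 gives T(0) = -7/(-6) = 7/6.

Answer: 7/6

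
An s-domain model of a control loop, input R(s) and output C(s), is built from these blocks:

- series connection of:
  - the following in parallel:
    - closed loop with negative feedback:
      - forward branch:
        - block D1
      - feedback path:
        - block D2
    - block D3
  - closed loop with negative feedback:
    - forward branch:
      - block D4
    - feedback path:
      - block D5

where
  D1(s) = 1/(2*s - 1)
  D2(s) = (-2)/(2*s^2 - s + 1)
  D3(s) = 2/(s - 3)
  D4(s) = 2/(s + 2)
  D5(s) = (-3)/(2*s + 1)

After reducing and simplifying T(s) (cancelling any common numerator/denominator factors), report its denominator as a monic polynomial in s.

Answer: s^6 - 3*s^5/2 - 33*s^4/4 + 115*s^3/8 - 51*s^2/4 + 93*s/8 - 9/2

Working:
Step 1. collapse the loop (D1 forward, D2 return): (2*s^2 - s + 1)/(4*s^3 - 4*s^2 + 3*s - 3)
Step 2. combine [D1/(1+D1*D2)], D3 in parallel: (10*s^3 - 15*s^2 + 10*s - 9)/(4*s^4 - 16*s^3 + 15*s^2 - 12*s + 9)
Step 3. apply the feedback formula to D4, D5: (4*s + 2)/(2*s^2 + 5*s - 4)
Step 4. combine ([D1/(1+D1*D2)]+D3), [D4/(1+D4*D5)] in series: (40*s^4 - 40*s^3 + 10*s^2 - 16*s - 18)/(8*s^6 - 12*s^5 - 66*s^4 + 115*s^3 - 102*s^2 + 93*s - 36)
That last expression is T(s), already simplified. Scaling its denominator by 1/8 (the reciprocal of the leading coefficient) yields the monic denominator.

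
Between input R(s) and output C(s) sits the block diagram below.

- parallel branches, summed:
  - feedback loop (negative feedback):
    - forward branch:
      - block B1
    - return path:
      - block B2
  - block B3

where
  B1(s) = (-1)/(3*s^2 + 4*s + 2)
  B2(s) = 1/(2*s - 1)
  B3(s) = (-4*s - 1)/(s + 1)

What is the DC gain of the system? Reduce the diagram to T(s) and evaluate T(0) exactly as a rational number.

The answer is -4/3.

Reasoning:
Step 1 - collapse the loop (B1 forward, B2 return) gives (1 - 2*s)/(6*s^3 + 5*s^2 - 3)
Step 2 - reduce the parallel group [B1/(1+B1*B2)], B3 gives (-24*s^4 - 26*s^3 - 7*s^2 + 11*s + 4)/(6*s^4 + 11*s^3 + 5*s^2 - 3*s - 3)
DC gain: substitute s = 0 into T(s) from step 2: T(0) = 4/(-3) = -4/3.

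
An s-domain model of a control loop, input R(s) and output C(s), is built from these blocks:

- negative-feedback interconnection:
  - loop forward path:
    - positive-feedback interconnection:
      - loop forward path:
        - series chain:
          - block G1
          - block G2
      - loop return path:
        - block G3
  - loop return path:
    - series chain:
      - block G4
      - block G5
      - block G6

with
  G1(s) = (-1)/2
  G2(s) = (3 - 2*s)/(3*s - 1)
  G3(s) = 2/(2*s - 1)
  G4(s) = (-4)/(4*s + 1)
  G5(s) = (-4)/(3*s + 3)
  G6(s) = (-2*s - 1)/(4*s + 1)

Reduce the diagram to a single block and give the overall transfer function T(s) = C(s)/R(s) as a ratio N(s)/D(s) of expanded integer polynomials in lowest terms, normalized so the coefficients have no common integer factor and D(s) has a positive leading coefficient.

The answer is (192*s^5 - 96*s^4 - 324*s^3 + 12*s^2 + 57*s + 9)/(576*s^5 + 192*s^4 - 428*s^3 + 426*s^2 + 206*s - 24).

Reasoning:
(1) multiply G1, G2 (series) = (2*s - 3)/(6*s - 2)
(2) collapse the loop ((G1*G2) forward, G3 return) = (4*s^2 - 8*s + 3)/(12*s^2 - 14*s + 8)
(3) combine G4, G5, G6 in series = (-32*s - 16)/(48*s^3 + 72*s^2 + 27*s + 3)
(4) feedback reduction of [(G1*G2)/(1-(G1*G2)*G3)], (G4*G5*G6), which is the overall transfer function T(s) = C(s)/R(s) in lowest terms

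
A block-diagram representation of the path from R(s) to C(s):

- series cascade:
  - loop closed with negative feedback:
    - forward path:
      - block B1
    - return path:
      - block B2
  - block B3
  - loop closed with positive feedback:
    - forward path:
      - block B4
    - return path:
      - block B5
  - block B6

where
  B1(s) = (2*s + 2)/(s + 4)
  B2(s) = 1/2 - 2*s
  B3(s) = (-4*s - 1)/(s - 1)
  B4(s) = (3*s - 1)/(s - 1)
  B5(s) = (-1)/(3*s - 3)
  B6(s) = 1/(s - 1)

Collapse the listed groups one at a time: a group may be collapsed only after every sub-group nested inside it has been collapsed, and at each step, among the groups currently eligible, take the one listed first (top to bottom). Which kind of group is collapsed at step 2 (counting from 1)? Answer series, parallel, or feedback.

The answer is feedback.

Reasoning:
Step 1: apply the feedback formula to B1, B2
Step 2: collapse the loop (B4 forward, B5 return)
Step 3: multiply [B1/(1+B1*B2)], B3, [B4/(1-B4*B5)], B6 (series)
So the answer for step 2 is feedback.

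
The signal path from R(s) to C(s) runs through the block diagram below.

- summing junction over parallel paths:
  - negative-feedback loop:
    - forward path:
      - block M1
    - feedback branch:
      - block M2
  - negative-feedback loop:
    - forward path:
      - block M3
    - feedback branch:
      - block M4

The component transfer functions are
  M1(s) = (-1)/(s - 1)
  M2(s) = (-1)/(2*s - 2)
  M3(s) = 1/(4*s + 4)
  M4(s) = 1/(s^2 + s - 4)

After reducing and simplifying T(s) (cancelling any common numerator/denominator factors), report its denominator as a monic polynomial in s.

Reducing step by step:

Step 1 - apply the feedback formula to M1, M2 gives (2 - 2*s)/(2*s^2 - 4*s + 3)
Step 2 - collapse the loop (M3 forward, M4 return) gives (s^2 + s - 4)/(4*s^3 + 8*s^2 - 12*s - 15)
Step 3 - reduce the parallel group [M1/(1+M1*M2)], [M3/(1+M3*M4)] gives (-6*s^4 - 10*s^3 + 31*s^2 + 25*s - 42)/(8*s^5 - 44*s^3 + 42*s^2 + 24*s - 45)
The result of step 3 is T(s) in lowest terms. Its denominator has leading coefficient 8; dividing the denominator through by 8 makes it monic.

Answer: s^5 - 11*s^3/2 + 21*s^2/4 + 3*s - 45/8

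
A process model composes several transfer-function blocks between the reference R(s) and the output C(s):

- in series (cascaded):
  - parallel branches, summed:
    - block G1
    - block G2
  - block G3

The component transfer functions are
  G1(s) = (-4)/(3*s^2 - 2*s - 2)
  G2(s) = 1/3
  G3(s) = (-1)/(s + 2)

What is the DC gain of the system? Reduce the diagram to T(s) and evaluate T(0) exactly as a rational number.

Step 1. combine G1, G2 in parallel = (3*s^2 - 2*s - 14)/(9*s^2 - 6*s - 6)
Step 2. cascade (G1+G2), G3 = (-3*s^2 + 2*s + 14)/(9*s^3 + 12*s^2 - 18*s - 12)
The step-2 result is T(s). Setting s = 0: T(0) = 14/(-12) = -7/6.

Final answer: -7/6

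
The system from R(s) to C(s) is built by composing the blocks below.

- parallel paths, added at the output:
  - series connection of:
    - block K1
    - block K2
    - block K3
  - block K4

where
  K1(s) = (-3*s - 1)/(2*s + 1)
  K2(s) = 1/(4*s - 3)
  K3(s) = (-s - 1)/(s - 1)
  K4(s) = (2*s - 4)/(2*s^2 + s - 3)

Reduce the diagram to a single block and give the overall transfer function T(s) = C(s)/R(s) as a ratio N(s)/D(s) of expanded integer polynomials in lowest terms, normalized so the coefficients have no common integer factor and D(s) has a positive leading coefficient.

1. cascade K1, K2, K3, giving (3*s^2 + 4*s + 1)/(8*s^3 - 10*s^2 - s + 3)
2. sum the parallel branches (K1*K2*K3), K4: this yields T(s), and no further normalization is needed

Hence the answer: (22*s^3 - 19*s^2 + 16*s + 15)/(16*s^4 + 4*s^3 - 32*s^2 + 3*s + 9)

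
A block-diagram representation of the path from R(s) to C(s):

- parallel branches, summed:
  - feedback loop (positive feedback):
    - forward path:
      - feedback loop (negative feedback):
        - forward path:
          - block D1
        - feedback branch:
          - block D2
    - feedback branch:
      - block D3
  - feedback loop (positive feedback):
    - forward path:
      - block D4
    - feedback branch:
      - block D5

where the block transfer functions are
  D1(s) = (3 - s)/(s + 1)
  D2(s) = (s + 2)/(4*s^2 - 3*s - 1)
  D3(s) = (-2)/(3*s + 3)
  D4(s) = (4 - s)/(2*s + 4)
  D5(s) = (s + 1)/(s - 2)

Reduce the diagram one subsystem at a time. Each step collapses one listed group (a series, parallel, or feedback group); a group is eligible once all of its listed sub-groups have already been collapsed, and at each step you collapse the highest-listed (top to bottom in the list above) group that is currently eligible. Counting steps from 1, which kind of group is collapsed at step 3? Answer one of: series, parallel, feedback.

(1) collapse the loop (D1 forward, D2 return)
(2) reduce the feedback loop with forward [D1/(1+D1*D2)] and return D3
(3) apply the feedback formula to D4, D5
(4) reduce the parallel group [[D1/(1+D1*D2)]/(1-[D1/(1+D1*D2)]*D3)], [D4/(1-D4*D5)]
Step 3: feedback.

Hence the answer: feedback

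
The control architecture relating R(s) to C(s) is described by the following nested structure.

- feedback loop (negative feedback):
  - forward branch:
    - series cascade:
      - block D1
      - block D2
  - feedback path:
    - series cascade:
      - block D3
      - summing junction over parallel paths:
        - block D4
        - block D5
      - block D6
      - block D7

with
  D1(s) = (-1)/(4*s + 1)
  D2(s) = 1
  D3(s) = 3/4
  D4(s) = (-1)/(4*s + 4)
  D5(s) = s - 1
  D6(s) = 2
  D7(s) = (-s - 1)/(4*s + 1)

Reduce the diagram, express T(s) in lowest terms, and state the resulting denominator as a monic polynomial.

Step 1 - combine D1, D2 in series -> (-1)/(4*s + 1)
Step 2 - parallel reduction of D4, D5 -> (4*s^2 - 5)/(4*s + 4)
Step 3 - combine D3, (D4+D5), D6, D7 in series -> (15 - 12*s^2)/(32*s + 8)
Step 4 - feedback reduction of (D1*D2), (D3*(D4+D5)*D6*D7) -> (-32*s - 8)/(140*s^2 + 64*s - 7)
The result of step 4 is T(s) in lowest terms. Its denominator has leading coefficient 140; dividing the denominator through by 140 makes it monic.

Hence the answer: s^2 + 16*s/35 - 1/20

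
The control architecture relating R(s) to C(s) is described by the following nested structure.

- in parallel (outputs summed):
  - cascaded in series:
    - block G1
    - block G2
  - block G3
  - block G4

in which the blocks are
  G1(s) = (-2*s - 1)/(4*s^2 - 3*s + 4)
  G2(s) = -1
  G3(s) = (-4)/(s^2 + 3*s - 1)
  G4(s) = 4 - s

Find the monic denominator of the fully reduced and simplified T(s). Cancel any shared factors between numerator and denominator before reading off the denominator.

1. multiply G1, G2 (series) = (2*s + 1)/(4*s^2 - 3*s + 4)
2. add (G1*G2), G3, G4 (parallel) = (-4*s^5 + 7*s^4 + 47*s^3 - 60*s^2 + 77*s - 33)/(4*s^4 + 9*s^3 - 9*s^2 + 15*s - 4)
Step 2 gives the fully reduced T(s), with no common factor left to cancel. The denominator's leading coefficient is 4, so divide each of its coefficients by 4 to get the monic form.

Final answer: s^4 + 9*s^3/4 - 9*s^2/4 + 15*s/4 - 1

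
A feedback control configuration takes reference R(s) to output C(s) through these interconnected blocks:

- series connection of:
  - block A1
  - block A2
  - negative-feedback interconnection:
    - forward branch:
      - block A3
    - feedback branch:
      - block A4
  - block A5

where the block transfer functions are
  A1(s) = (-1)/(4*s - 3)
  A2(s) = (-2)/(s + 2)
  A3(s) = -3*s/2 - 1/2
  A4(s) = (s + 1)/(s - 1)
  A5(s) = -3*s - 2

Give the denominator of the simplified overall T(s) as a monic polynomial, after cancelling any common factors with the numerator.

The answer is s^4 + 23*s^3/12 + s^2/3 + s/4 - 3/2.

Reasoning:
Step 1 - close the feedback loop around A3, A4 -> (3*s^2 - 2*s - 1)/(3*s^2 + 2*s + 3)
Step 2 - cascade A1, A2, [A3/(1+A3*A4)], A5 -> (-18*s^3 + 14*s + 4)/(12*s^4 + 23*s^3 + 4*s^2 + 3*s - 18)
No further cancellation is possible in the step-2 result, so that is T(s). Its denominator becomes monic after dividing by the leading coefficient 12.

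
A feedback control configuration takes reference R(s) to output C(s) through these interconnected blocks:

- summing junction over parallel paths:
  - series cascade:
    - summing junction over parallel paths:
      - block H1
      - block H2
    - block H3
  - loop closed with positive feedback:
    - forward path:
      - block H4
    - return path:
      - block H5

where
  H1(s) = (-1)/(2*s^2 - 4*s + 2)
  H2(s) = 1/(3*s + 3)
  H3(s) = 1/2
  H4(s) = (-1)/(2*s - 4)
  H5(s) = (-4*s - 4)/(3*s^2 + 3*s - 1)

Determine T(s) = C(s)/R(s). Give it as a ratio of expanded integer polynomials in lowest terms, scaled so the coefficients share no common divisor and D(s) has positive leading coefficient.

(1) reduce the parallel group H1, H2 = (2*s^2 - 7*s - 1)/(6*s^3 - 6*s^2 - 6*s + 6)
(2) series reduction of (H1+H2), H3 = (2*s^2 - 7*s - 1)/(12*s^3 - 12*s^2 - 12*s + 12)
(3) feedback reduction of H4, H5 = (-3*s^2 - 3*s + 1)/(6*s^3 - 6*s^2 - 18*s)
(4) sum the parallel branches ((H1+H2)*H3), [H4/(1-H4*H5)], giving the overall T(s)

Final answer: (-4*s^5 - 9*s^4 + 14*s^3 + 20*s^2 - 5*s + 2)/(12*s^6 - 24*s^5 - 36*s^4 + 60*s^3 + 24*s^2 - 36*s)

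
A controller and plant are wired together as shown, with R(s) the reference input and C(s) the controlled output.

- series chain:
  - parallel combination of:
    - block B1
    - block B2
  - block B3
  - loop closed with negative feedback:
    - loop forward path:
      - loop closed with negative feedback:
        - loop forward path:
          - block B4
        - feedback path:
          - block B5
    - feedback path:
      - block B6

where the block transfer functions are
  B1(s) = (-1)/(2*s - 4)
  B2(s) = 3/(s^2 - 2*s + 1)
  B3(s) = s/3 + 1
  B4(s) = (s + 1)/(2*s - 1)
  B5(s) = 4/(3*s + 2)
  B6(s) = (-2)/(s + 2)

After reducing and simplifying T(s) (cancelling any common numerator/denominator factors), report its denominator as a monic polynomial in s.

(1) combine B1, B2 in parallel gives (-s^2 + 8*s - 13)/(2*s^3 - 8*s^2 + 10*s - 4)
(2) feedback reduction of B4, B5 gives (3*s^2 + 5*s + 2)/(6*s^2 + 5*s + 2)
(3) close the feedback loop around [B4/(1+B4*B5)], B6 gives (3*s^3 + 11*s^2 + 12*s + 4)/(6*s^3 + 11*s^2 + 2*s)
(4) multiply (B1+B2), B3, [[B4/(1+B4*B5)]/(1+[B4/(1+B4*B5)]*B6)] (series) gives (-3*s^6 + 4*s^5 + 76*s^4 + 60*s^3 - 277*s^2 - 424*s - 156)/(36*s^6 - 78*s^5 - 72*s^4 + 210*s^3 - 72*s^2 - 24*s)
That last expression is T(s), already simplified. Scaling its denominator by 1/36 (the reciprocal of the leading coefficient) yields the monic denominator.

Therefore the answer is s^6 - 13*s^5/6 - 2*s^4 + 35*s^3/6 - 2*s^2 - 2*s/3.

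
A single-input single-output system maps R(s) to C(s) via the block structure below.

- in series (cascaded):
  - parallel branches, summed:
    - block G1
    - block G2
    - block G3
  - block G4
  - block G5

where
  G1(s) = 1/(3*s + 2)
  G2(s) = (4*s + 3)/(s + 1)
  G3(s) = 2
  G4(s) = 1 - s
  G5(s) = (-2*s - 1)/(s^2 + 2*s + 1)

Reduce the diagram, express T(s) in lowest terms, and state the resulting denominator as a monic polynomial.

Answer: s^4 + 11*s^3/3 + 5*s^2 + 3*s + 2/3

Working:
[1] sum the parallel branches G1, G2, G3 -> (18*s^2 + 28*s + 11)/(3*s^2 + 5*s + 2)
[2] combine (G1+G2+G3), G4, G5 in series -> (36*s^4 + 38*s^3 - 24*s^2 - 39*s - 11)/(3*s^4 + 11*s^3 + 15*s^2 + 9*s + 2)
T(s) is the step-2 result (common factors already cancelled). Leading coefficient of the denominator: 3. Divide through by 3 for the monic polynomial.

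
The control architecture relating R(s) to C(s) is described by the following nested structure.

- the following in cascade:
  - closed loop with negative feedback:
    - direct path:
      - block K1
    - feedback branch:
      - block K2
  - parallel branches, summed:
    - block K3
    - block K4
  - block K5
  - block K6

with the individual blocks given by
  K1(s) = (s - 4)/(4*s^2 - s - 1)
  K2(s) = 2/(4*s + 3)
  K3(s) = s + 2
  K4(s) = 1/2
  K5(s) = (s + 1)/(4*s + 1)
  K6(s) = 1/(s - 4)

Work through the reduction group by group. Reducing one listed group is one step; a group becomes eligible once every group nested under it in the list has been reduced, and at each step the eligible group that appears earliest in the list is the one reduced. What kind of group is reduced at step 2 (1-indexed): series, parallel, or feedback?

[1] feedback reduction of K1, K2
[2] reduce the parallel group K3, K4
[3] reduce the series chain [K1/(1+K1*K2)], (K3+K4), K5, K6
Step 2 collapses a parallel group.

Final answer: parallel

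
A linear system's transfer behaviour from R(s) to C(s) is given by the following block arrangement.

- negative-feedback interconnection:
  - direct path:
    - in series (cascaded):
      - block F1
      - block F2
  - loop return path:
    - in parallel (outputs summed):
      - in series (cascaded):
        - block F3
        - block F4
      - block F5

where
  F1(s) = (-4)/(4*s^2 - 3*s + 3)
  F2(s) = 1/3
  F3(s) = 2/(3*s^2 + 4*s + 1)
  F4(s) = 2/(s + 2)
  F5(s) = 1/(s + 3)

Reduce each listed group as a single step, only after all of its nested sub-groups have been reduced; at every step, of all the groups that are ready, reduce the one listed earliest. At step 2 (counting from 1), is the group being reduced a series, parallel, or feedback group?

(1) cascade F1, F2
(2) cascade F3, F4
(3) reduce the parallel group (F3*F4), F5
(4) reduce the feedback loop with forward (F1*F2) and return ((F3*F4)+F5)
So the answer for step 2 is series.

Final answer: series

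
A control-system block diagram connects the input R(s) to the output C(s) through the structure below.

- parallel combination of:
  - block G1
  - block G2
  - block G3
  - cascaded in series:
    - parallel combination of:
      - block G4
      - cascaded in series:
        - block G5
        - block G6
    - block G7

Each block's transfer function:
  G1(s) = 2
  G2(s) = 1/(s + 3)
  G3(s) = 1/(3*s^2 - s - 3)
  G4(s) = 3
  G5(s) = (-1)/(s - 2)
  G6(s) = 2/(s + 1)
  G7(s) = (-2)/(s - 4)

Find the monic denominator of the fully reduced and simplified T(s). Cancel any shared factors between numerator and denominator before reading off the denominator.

1. multiply G5, G6 (series) = (-2)/(s^2 - s - 2)
2. add G4, (G5*G6) (parallel) = (3*s^2 - 3*s - 8)/(s^2 - s - 2)
3. reduce the series chain (G4+(G5*G6)), G7 = (-6*s^2 + 6*s + 16)/(s^3 - 5*s^2 + 2*s + 8)
4. combine G1, G2, G3, ((G4+(G5*G6))*G7) in parallel = (6*s^6 - 29*s^5 - 125*s^4 + 260*s^3 + 364*s^2 - 282*s - 288)/(3*s^6 - 7*s^5 - 40*s^4 + 61*s^3 + 97*s^2 - 66*s - 72)
The result of step 4 is T(s) in lowest terms. Its denominator has leading coefficient 3; dividing the denominator through by 3 makes it monic.

Answer: s^6 - 7*s^5/3 - 40*s^4/3 + 61*s^3/3 + 97*s^2/3 - 22*s - 24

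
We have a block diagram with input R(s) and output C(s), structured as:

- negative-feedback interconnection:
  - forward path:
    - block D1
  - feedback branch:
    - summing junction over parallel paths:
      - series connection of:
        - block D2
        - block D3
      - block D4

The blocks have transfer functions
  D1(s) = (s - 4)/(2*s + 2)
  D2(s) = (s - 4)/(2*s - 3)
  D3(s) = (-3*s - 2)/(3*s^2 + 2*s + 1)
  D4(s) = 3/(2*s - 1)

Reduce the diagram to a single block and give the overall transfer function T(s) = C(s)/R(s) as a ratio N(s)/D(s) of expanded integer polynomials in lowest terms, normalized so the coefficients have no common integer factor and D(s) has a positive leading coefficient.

[1] combine D2, D3 in series; result (-3*s^2 + 10*s + 8)/(6*s^3 - 5*s^2 - 4*s - 3)
[2] combine (D2*D3), D4 in parallel; result (12*s^3 + 8*s^2 - 6*s - 17)/(12*s^4 - 16*s^3 - 3*s^2 - 2*s + 3)
[3] collapse the loop (D1 forward, ((D2*D3)+D4) return), which is the overall transfer function T(s) = C(s)/R(s) in lowest terms

Therefore the answer is (12*s^5 - 64*s^4 + 61*s^3 + 10*s^2 + 11*s - 12)/(24*s^5 + 4*s^4 - 78*s^3 - 48*s^2 + 9*s + 74).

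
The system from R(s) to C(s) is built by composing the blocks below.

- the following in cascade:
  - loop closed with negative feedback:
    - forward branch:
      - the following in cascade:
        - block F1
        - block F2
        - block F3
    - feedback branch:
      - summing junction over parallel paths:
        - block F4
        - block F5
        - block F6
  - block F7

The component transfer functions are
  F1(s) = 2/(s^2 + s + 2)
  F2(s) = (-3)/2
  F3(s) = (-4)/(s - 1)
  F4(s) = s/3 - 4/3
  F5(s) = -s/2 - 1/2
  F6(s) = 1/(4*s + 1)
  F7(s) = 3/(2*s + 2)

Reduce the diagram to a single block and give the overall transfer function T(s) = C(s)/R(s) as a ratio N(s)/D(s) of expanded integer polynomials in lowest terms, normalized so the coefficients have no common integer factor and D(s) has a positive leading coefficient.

The answer is (72*s + 18)/(4*s^5 + 5*s^4 - 3*s^3 - 101*s^2 - 109*s - 12).

Reasoning:
(1) cascade F1, F2, F3; result 12/(s^3 + s - 2)
(2) add F4, F5, F6 (parallel); result (-4*s^2 - 45*s - 5)/(24*s + 6)
(3) feedback reduction of (F1*F2*F3), (F4+F5+F6); result (48*s + 12)/(4*s^4 + s^3 - 4*s^2 - 97*s - 12)
(4) multiply [(F1*F2*F3)/(1+(F1*F2*F3)*(F4+F5+F6))], F7 (series), which is the overall transfer function T(s) = C(s)/R(s) in lowest terms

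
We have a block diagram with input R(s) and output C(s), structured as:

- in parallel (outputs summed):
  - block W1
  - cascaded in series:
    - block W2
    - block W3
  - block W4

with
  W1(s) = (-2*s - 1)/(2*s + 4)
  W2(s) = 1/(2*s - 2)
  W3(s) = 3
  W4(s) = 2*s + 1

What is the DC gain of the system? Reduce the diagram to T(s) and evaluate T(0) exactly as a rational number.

Answer: -3/4

Working:
(1) combine W2, W3 in series = 3/(2*s - 2)
(2) sum the parallel branches W1, (W2*W3), W4 = (4*s^3 + 4*s^2 - 2*s + 3)/(2*s^2 + 2*s - 4)
Evaluating the step-2 result (the overall T(s)) at s = 0 gives T(0) = 3/(-4) = -3/4.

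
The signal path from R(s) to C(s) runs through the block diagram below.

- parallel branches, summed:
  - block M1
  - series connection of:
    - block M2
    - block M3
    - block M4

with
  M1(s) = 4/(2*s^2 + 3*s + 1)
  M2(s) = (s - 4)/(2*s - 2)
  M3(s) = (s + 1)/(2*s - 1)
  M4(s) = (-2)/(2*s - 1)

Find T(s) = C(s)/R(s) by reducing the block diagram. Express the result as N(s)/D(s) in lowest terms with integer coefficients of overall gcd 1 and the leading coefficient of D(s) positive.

Step 1: multiply M2, M3, M4 (series) -> (-s^2 + 3*s + 4)/(4*s^3 - 8*s^2 + 5*s - 1)
Step 2: reduce the parallel group M1, (M2*M3*M4), which is the overall transfer function T(s) = C(s)/R(s) in lowest terms

Therefore the answer is (-2*s^4 + 19*s^3 - 16*s^2 + 35*s)/(8*s^5 - 4*s^4 - 10*s^3 + 5*s^2 + 2*s - 1).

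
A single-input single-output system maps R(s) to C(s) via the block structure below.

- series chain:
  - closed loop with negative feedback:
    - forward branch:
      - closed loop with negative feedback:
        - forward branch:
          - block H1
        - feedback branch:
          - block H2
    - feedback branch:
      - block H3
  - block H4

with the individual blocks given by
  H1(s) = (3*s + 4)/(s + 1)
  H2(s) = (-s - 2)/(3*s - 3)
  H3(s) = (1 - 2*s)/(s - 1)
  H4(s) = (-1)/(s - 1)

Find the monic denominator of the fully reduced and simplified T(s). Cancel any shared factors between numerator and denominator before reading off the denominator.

Step 1: close the feedback loop around H1, H2; result (-9*s^2 - 3*s + 12)/(10*s + 11)
Step 2: feedback reduction of [H1/(1+H1*H2)], H3; result (-9*s^2 - 3*s + 12)/(18*s^2 + 25*s - 1)
Step 3: combine [[H1/(1+H1*H2)]/(1+[H1/(1+H1*H2)]*H3)], H4 in series; result (9*s + 12)/(18*s^2 + 25*s - 1)
T(s) is the step-3 result (common factors already cancelled). Leading coefficient of the denominator: 18. Divide through by 18 for the monic polynomial.

Therefore the answer is s^2 + 25*s/18 - 1/18.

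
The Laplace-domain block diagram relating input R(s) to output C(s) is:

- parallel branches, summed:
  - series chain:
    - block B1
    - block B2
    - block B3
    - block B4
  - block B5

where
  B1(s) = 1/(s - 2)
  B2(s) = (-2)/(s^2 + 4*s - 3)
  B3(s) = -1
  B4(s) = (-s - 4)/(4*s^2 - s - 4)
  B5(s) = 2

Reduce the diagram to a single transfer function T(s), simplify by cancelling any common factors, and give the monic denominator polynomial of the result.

1. series reduction of B1, B2, B3, B4, giving (-2*s - 8)/(4*s^5 + 7*s^4 - 50*s^3 + 27*s^2 + 38*s - 24)
2. combine (B1*B2*B3*B4), B5 in parallel, giving (8*s^5 + 14*s^4 - 100*s^3 + 54*s^2 + 74*s - 56)/(4*s^5 + 7*s^4 - 50*s^3 + 27*s^2 + 38*s - 24)
Step 2 gives the fully reduced T(s), with no common factor left to cancel. The denominator's leading coefficient is 4, so divide each of its coefficients by 4 to get the monic form.

Final answer: s^5 + 7*s^4/4 - 25*s^3/2 + 27*s^2/4 + 19*s/2 - 6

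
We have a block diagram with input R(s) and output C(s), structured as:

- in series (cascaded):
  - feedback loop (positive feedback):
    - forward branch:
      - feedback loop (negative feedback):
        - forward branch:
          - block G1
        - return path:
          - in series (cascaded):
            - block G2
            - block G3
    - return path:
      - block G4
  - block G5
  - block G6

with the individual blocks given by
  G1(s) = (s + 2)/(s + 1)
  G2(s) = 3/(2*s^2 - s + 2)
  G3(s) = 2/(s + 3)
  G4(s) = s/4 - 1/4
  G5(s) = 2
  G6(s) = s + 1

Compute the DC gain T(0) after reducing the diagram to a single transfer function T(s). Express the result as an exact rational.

Answer: 8/7

Working:
(1) multiply G2, G3 (series): 6/(2*s^3 + 5*s^2 - s + 6)
(2) feedback reduction of G1, (G2*G3): (2*s^4 + 9*s^3 + 9*s^2 + 4*s + 12)/(2*s^4 + 7*s^3 + 4*s^2 + 11*s + 18)
(3) reduce the feedback loop with forward [G1/(1+G1*(G2*G3))] and return G4: (-8*s^4 - 36*s^3 - 36*s^2 - 16*s - 48)/(2*s^5 - s^4 - 28*s^3 - 21*s^2 - 36*s - 84)
(4) combine [[G1/(1+G1*(G2*G3))]/(1-[G1/(1+G1*(G2*G3))]*G4)], G5, G6 in series: (-16*s^5 - 88*s^4 - 144*s^3 - 104*s^2 - 128*s - 96)/(2*s^5 - s^4 - 28*s^3 - 21*s^2 - 36*s - 84)
Step 4 gives the overall T(s). Then T(0) = -96/(-84) = 8/7.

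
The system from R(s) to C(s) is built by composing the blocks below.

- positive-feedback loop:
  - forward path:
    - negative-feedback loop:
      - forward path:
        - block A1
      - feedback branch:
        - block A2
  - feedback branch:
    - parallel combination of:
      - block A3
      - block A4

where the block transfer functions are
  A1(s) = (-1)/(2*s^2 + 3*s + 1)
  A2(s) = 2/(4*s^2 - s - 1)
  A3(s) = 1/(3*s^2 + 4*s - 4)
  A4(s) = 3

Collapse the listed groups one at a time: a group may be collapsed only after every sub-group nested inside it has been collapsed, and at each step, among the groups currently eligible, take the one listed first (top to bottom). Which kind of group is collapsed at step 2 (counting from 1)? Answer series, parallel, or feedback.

[1] apply the feedback formula to A1, A2
[2] add A3, A4 (parallel)
[3] collapse the loop ([A1/(1+A1*A2)] forward, (A3+A4) return)
The group at step 2 is a parallel group.

Answer: parallel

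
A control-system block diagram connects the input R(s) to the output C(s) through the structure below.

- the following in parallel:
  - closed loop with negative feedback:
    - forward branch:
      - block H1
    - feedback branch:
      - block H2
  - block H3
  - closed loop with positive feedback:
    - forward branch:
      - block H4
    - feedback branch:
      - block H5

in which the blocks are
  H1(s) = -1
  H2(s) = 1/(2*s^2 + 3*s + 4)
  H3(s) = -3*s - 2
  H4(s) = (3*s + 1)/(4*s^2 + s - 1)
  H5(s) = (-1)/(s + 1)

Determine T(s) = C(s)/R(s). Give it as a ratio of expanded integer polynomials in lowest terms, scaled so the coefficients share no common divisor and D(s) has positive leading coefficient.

First reduce the diagram to T(s).

(1) reduce the feedback loop with forward H1 and return H2 = (-2*s^2 - 3*s - 4)/(2*s^2 + 3*s + 3)
(2) reduce the feedback loop with forward H4 and return H5 = (3*s^2 + 4*s + 1)/(4*s^3 + 5*s^2 + 3*s)
(3) combine [H1/(1+H1*H2)], H3, [H4/(1-H4*H5)] in parallel - this is the overall T(s), already in the required normalized form

Answer: (-24*s^6 - 90*s^5 - 159*s^4 - 158*s^3 - 81*s^2 - 15*s + 3)/(8*s^5 + 22*s^4 + 33*s^3 + 24*s^2 + 9*s)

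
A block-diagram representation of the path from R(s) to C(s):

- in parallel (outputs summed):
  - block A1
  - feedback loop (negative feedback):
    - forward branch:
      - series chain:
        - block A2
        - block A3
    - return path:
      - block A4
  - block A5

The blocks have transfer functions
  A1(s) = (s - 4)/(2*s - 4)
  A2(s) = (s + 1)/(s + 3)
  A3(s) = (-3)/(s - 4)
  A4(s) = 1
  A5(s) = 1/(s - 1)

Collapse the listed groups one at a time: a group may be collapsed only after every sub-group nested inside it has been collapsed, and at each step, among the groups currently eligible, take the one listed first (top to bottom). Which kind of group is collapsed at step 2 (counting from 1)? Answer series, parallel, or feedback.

Step 1 - reduce the series chain A2, A3
Step 2 - feedback reduction of (A2*A3), A4
Step 3 - sum the parallel branches A1, [(A2*A3)/(1+(A2*A3)*A4)], A5
Step 2 collapses a feedback group.

Hence the answer: feedback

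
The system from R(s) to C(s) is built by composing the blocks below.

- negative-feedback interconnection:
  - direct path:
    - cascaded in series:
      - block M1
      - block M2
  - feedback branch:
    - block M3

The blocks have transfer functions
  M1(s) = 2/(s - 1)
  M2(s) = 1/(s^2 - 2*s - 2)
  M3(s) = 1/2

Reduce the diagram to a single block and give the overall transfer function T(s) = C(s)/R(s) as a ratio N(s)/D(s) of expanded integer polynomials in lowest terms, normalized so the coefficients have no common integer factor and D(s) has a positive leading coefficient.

Step 1 - reduce the series chain M1, M2: 2/(s^3 - 3*s^2 + 2)
Step 2 - feedback reduction of (M1*M2), M3, which is the overall transfer function T(s) = C(s)/R(s) in lowest terms

Therefore the answer is 2/(s^3 - 3*s^2 + 3).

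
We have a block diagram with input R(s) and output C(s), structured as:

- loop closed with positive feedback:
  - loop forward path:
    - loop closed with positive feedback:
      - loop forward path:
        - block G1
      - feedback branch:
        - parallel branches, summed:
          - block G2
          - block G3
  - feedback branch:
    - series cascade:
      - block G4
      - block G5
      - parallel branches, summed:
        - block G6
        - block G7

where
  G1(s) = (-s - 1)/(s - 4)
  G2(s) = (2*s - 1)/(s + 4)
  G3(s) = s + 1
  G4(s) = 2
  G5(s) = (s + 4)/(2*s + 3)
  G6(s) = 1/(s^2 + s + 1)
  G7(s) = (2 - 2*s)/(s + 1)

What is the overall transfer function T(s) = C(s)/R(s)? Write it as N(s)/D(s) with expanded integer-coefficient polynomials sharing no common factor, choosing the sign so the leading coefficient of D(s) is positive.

Step 1 - add G2, G3 (parallel): (s^2 + 7*s + 3)/(s + 4)
Step 2 - apply the feedback formula to G1, (G2+G3): (-s^2 - 5*s - 4)/(s^3 + 9*s^2 + 10*s - 13)
Step 3 - sum the parallel branches G6, G7: (-2*s^3 + s + 3)/(s^3 + 2*s^2 + 2*s + 1)
Step 4 - reduce the series chain G4, G5, (G6+G7): (-4*s^4 - 16*s^3 + 2*s^2 + 14*s + 24)/(2*s^4 + 7*s^3 + 10*s^2 + 8*s + 3)
Step 5 - collapse the loop ([G1/(1-G1*(G2+G3))] forward, (G4*G5*(G6+G7)) return), which is the overall transfer function T(s) = C(s)/R(s) in lowest terms

Final answer: (-2*s^5 - 15*s^4 - 38*s^3 - 48*s^2 - 35*s - 12)/(2*s^6 + 19*s^5 + 38*s^4 + 10*s^3 + 34*s^2 + 45*s + 57)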